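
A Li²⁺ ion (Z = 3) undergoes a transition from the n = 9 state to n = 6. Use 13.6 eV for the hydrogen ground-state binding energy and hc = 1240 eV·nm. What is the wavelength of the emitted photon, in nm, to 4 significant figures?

For Z = 3 the level energies scale as Z², so the effective Rydberg energy is 13.6 × 9 = 122.4 eV.
ΔE = 122.4 × (1/6² − 1/9²) = 122.4 × 0.01543 = 1.889 eV.
λ = hc/ΔE = 1240 / 1.889 = 656.5 nm.

656.5 nm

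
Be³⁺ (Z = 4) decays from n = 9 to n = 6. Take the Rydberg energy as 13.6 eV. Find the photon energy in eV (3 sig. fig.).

3.36 eV

The Bohr energies scale as Z², so for Z = 4: E_n = −217.6/n² eV.
E_9 = −217.6/81 = −2.686 eV and E_6 = −217.6/36 = −6.044 eV.
The photon energy is |E_9 − E_6| = 3.36 eV.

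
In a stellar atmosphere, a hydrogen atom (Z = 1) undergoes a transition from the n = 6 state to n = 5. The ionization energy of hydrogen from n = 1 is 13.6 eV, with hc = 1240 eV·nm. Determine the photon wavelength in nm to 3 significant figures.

ΔE = 13.60 × (1/5² − 1/6²) = 13.60 × 0.01222 = 0.1662 eV.
λ = hc/ΔE = 1240 / 0.1662 = 7460 nm.
This line belongs to the Pfund series.

7460 nm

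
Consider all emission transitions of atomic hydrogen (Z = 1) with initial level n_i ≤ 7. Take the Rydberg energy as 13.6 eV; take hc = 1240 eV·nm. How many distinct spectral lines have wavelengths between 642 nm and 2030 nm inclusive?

5

Enumerate all n_i → n_f pairs with 1 ≤ n_f < n_i ≤ 7 and compute λ = 1240 / [13.6·1·(1/n_f² − 1/n_i²)].
Lines falling in [642, 2030] nm: 3→2 (656.5 nm), 7→3 (1005 nm), 6→3 (1094 nm), 5→3 (1282 nm), 4→3 (1876 nm).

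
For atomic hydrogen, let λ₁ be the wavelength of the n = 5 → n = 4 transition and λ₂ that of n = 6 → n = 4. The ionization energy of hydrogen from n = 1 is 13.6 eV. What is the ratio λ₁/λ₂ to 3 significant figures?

λ ∝ 1/ΔE ∝ 1/(1/n_f² − 1/n_i²), and the Z² and hc factors cancel in the ratio.
λ₁/λ₂ = (1/4² − 1/6²)/(1/4² − 1/5²) = 0.03472/0.02250 = 1.54.

1.54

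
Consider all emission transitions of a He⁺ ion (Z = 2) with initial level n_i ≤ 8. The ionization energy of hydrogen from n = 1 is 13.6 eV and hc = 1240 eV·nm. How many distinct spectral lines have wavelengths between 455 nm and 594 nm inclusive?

Enumerate all n_i → n_f pairs with 1 ≤ n_f < n_i ≤ 8 and compute λ = 1240 / [13.6·4·(1/n_f² − 1/n_i²)].
Lines falling in [455, 594] nm: 4→3 (468.9 nm), 8→4 (486.3 nm), 7→4 (541.5 nm).

3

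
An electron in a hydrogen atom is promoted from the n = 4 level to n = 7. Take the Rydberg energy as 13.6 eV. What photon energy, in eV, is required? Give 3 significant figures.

E_7 = −13.60/49 = −0.2776 eV and E_4 = −13.60/16 = −0.8500 eV.
The photon energy is |E_7 − E_4| = 0.572 eV.

0.572 eV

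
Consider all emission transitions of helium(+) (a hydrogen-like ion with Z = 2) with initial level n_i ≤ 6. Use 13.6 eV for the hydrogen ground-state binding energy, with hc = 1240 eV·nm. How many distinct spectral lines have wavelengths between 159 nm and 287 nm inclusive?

Enumerate all n_i → n_f pairs with 1 ≤ n_f < n_i ≤ 6 and compute λ = 1240 / [13.6·4·(1/n_f² − 1/n_i²)].
Lines falling in [159, 287] nm: 3→2 (164.1 nm), 6→3 (273.5 nm).

2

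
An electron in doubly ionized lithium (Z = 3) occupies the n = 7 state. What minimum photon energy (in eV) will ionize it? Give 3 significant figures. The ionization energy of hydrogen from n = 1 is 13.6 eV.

2.50 eV

E_n = −13.6 Z²/n² = −122.4/n² eV for Z = 3.
E_7 = −122.4/49 = −2.50 eV, so ionization (to E = 0) requires 2.50 eV.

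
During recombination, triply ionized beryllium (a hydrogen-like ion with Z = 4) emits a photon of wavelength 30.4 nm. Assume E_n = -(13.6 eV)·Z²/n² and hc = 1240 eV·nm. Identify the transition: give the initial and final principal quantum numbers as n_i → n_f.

The photon energy is ΔE = hc/λ = 1240 / 30.4 = 40.79 eV.
With Z = 4, ΔE = 217.6 × (1/n_f² − 1/n_i²), so 1/n_f² − 1/n_i² = 0.1875.
Trying n_f = 2 gives 1/n_i² = 0.06255, i.e. n_i ≈ 4; this pair matches.

n_i = 4, n_f = 2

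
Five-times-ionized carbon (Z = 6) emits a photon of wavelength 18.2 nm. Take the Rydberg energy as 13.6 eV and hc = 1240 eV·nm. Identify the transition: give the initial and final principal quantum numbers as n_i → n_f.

The photon energy is ΔE = hc/λ = 1240 / 18.2 = 68.13 eV.
With Z = 6, ΔE = 489.6 × (1/n_f² − 1/n_i²), so 1/n_f² − 1/n_i² = 0.1392.
Trying n_f = 2 gives 1/n_i² = 0.1108, i.e. n_i ≈ 3; this pair matches.

n_i = 3, n_f = 2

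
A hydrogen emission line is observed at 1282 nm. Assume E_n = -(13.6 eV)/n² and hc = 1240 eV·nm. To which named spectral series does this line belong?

Paschen

ΔE = 1240/1282 = 0.9672 eV.
This matches 13.6 × (1/3² − 1/5²), so n_f = 3: the Paschen series.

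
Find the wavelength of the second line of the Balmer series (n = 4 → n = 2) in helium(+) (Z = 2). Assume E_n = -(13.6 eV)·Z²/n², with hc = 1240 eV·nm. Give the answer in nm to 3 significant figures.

The Balmer series terminates on n_f = 2; the second line has n_i = 2+2 = 4.
ΔE = 54.40 × (1/2² − 1/4²) = 10.20 eV.
λ = 1240 / 10.20 = 122 nm.

122 nm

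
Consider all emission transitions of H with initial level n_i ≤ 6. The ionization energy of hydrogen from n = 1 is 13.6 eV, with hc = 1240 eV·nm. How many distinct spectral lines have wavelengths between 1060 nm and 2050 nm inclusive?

3

Enumerate all n_i → n_f pairs with 1 ≤ n_f < n_i ≤ 6 and compute λ = 1240 / [13.6·1·(1/n_f² − 1/n_i²)].
Lines falling in [1060, 2050] nm: 6→3 (1094 nm), 5→3 (1282 nm), 4→3 (1876 nm).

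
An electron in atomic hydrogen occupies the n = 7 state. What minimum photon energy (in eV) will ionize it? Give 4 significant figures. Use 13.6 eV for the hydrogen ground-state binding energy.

E_7 = −13.60/49 = −0.2776 eV, so ionization (to E = 0) requires 0.2776 eV.

0.2776 eV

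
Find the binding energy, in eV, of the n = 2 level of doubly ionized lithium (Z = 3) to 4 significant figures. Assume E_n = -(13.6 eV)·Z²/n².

30.60 eV

E_n = −13.6 Z²/n² = −122.4/n² eV for Z = 3.
E_2 = −122.4/4 = −30.60 eV, so ionization (to E = 0) requires 30.60 eV.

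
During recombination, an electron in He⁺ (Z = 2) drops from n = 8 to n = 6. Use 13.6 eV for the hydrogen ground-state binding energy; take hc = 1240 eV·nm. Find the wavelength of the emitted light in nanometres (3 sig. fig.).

For Z = 2 the level energies scale as Z², so the effective Rydberg energy is 13.6 × 4 = 54.40 eV.
ΔE = 54.40 × (1/6² − 1/8²) = 54.40 × 0.01215 = 0.6611 eV.
λ = hc/ΔE = 1240 / 0.6611 = 1880 nm.

1880 nm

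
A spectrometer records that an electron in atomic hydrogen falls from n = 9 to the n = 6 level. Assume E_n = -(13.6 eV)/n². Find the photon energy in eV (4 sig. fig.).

0.2099 eV

E_9 = −13.60/81 = −0.1679 eV and E_6 = −13.60/36 = −0.3778 eV.
The photon energy is |E_9 − E_6| = 0.2099 eV.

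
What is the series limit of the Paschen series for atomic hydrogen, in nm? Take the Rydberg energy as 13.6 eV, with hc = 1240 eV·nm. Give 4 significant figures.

The Paschen series has lower level n_f = 3; the series limit corresponds to n_i → ∞.
ΔE_max = 13.6 × 1 / 3² = 1.511 eV.
λ_min = 1240 / 1.511 = 820.6 nm.

820.6 nm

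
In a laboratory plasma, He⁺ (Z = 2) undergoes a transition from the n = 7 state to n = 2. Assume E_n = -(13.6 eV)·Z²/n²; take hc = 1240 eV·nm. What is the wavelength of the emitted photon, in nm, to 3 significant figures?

99.3 nm

For Z = 2 the level energies scale as Z², so the effective Rydberg energy is 13.6 × 4 = 54.40 eV.
ΔE = 54.40 × (1/2² − 1/7²) = 54.40 × 0.2296 = 12.49 eV.
λ = hc/ΔE = 1240 / 12.49 = 99.3 nm.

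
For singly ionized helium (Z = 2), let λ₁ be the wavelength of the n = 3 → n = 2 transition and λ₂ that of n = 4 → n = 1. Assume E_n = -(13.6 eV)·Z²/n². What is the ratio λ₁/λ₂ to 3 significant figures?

6.75

λ ∝ 1/ΔE ∝ 1/(1/n_f² − 1/n_i²), and the Z² and hc factors cancel in the ratio.
λ₁/λ₂ = (1/1² − 1/4²)/(1/2² − 1/3²) = 0.9375/0.1389 = 6.75.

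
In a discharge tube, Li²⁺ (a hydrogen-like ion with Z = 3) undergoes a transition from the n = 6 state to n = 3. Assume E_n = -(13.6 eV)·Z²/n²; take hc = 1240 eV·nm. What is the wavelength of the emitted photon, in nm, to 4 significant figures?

For Z = 3 the level energies scale as Z², so the effective Rydberg energy is 13.6 × 9 = 122.4 eV.
ΔE = 122.4 × (1/3² − 1/6²) = 122.4 × 0.08333 = 10.20 eV.
λ = hc/ΔE = 1240 / 10.20 = 121.6 nm.

121.6 nm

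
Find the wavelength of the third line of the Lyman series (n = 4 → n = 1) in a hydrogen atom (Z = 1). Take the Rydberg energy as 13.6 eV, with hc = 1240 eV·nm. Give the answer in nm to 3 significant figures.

The Lyman series terminates on n_f = 1; the third line has n_i = 1+3 = 4.
ΔE = 13.60 × (1/1² − 1/4²) = 12.75 eV.
λ = 1240 / 12.75 = 97.3 nm.

97.3 nm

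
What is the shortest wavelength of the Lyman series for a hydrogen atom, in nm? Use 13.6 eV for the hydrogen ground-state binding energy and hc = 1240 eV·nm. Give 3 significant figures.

91.2 nm

The Lyman series has lower level n_f = 1; the series limit corresponds to n_i → ∞.
ΔE_max = 13.6 × 1 / 1² = 13.60 eV.
λ_min = 1240 / 13.60 = 91.2 nm.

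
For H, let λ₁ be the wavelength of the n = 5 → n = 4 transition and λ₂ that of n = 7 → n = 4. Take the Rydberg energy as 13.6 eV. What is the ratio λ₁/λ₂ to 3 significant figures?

1.87

λ ∝ 1/ΔE ∝ 1/(1/n_f² − 1/n_i²), and the Z² and hc factors cancel in the ratio.
λ₁/λ₂ = (1/4² − 1/7²)/(1/4² − 1/5²) = 0.04209/0.02250 = 1.87.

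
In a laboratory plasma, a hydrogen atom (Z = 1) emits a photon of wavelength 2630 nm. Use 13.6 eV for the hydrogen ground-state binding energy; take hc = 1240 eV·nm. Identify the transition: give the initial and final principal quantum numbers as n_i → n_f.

The photon energy is ΔE = hc/λ = 1240 / 2630 = 0.4715 eV.
With Z = 1, ΔE = 13.60 × (1/n_f² − 1/n_i²), so 1/n_f² − 1/n_i² = 0.03467.
Trying n_f = 4 gives 1/n_i² = 0.02783, i.e. n_i ≈ 6; this pair matches.

n_i = 6, n_f = 4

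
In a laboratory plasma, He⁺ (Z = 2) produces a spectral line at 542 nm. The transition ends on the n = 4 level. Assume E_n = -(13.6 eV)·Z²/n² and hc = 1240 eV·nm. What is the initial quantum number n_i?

The photon energy is ΔE = hc/λ = 1240 / 542 = 2.288 eV.
With Z = 2, ΔE = 54.40 × (1/n_f² − 1/n_i²), so 1/n_f² − 1/n_i² = 0.04206.
With n_f = 4: 1/n_i² = 1/16 − 0.04206 = 0.02044, so n_i ≈ 6.99.

n_i = 7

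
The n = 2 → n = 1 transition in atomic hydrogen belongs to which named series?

Lyman

The series is set by the lower level: n_f = 1 is the Lyman series.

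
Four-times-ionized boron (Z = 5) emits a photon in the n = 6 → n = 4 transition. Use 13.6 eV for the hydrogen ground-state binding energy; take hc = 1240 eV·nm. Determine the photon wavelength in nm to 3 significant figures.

105 nm

For Z = 5 the level energies scale as Z², so the effective Rydberg energy is 13.6 × 25 = 340.0 eV.
ΔE = 340.0 × (1/4² − 1/6²) = 340.0 × 0.03472 = 11.81 eV.
λ = hc/ΔE = 1240 / 11.81 = 105 nm.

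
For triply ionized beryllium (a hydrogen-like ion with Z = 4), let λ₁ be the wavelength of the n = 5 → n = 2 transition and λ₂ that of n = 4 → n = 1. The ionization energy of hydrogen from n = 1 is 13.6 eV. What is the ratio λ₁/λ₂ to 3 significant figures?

λ ∝ 1/ΔE ∝ 1/(1/n_f² − 1/n_i²), and the Z² and hc factors cancel in the ratio.
λ₁/λ₂ = (1/1² − 1/4²)/(1/2² − 1/5²) = 0.9375/0.2100 = 4.46.

4.46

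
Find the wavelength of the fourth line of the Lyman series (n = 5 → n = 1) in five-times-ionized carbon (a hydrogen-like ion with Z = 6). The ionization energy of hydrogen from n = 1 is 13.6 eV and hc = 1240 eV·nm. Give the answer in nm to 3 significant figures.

The Lyman series terminates on n_f = 1; the fourth line has n_i = 1+4 = 5.
ΔE = 489.6 × (1/1² − 1/5²) = 470.0 eV.
λ = 1240 / 470.0 = 2.64 nm.

2.64 nm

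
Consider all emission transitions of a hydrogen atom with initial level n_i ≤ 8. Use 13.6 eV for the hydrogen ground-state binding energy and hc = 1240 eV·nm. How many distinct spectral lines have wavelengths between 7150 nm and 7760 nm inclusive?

2

Enumerate all n_i → n_f pairs with 1 ≤ n_f < n_i ≤ 8 and compute λ = 1240 / [13.6·1·(1/n_f² − 1/n_i²)].
Lines falling in [7150, 7760] nm: 6→5 (7460 nm), 8→6 (7503 nm).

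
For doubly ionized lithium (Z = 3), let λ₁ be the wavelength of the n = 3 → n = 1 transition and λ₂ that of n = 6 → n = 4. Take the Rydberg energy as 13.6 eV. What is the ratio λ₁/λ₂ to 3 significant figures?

0.0391

λ ∝ 1/ΔE ∝ 1/(1/n_f² − 1/n_i²), and the Z² and hc factors cancel in the ratio.
λ₁/λ₂ = (1/4² − 1/6²)/(1/1² − 1/3²) = 0.03472/0.8889 = 0.0391.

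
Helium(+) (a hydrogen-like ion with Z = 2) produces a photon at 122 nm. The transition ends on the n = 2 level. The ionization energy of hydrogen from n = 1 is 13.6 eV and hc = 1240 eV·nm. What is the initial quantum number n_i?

The photon energy is ΔE = hc/λ = 1240 / 122 = 10.16 eV.
With Z = 2, ΔE = 54.40 × (1/n_f² − 1/n_i²), so 1/n_f² − 1/n_i² = 0.1868.
With n_f = 2: 1/n_i² = 1/4 − 0.1868 = 0.06316, so n_i ≈ 3.98.

n_i = 4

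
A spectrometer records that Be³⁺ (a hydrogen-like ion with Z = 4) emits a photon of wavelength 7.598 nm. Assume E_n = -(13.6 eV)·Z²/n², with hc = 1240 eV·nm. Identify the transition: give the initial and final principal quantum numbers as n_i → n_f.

n_i = 2, n_f = 1

The photon energy is ΔE = hc/λ = 1240 / 7.598 = 163.2 eV.
With Z = 4, ΔE = 217.6 × (1/n_f² − 1/n_i²), so 1/n_f² − 1/n_i² = 0.7500.
Trying n_f = 1 gives 1/n_i² = 0.2500, i.e. n_i ≈ 2; this pair matches.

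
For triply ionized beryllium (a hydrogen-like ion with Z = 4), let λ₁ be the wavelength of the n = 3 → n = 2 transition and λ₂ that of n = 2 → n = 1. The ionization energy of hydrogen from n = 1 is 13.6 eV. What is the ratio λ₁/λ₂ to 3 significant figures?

λ ∝ 1/ΔE ∝ 1/(1/n_f² − 1/n_i²), and the Z² and hc factors cancel in the ratio.
λ₁/λ₂ = (1/1² − 1/2²)/(1/2² − 1/3²) = 0.7500/0.1389 = 5.40.

5.40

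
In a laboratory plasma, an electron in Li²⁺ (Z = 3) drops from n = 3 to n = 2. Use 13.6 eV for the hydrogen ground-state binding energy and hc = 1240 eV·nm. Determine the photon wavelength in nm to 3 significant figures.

72.9 nm

For Z = 3 the level energies scale as Z², so the effective Rydberg energy is 13.6 × 9 = 122.4 eV.
ΔE = 122.4 × (1/2² − 1/3²) = 122.4 × 0.1389 = 17.00 eV.
λ = hc/ΔE = 1240 / 17.00 = 72.9 nm.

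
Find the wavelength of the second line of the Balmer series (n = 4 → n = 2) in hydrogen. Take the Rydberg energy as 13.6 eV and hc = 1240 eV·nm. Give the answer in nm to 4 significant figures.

486.3 nm

The Balmer series terminates on n_f = 2; the second line has n_i = 2+2 = 4.
ΔE = 13.60 × (1/2² − 1/4²) = 2.550 eV.
λ = 1240 / 2.550 = 486.3 nm.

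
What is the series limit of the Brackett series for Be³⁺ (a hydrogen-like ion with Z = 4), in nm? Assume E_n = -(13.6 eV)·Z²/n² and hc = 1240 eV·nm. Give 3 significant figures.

The Brackett series has lower level n_f = 4; the series limit corresponds to n_i → ∞.
ΔE_max = 13.6 × 16 / 4² = 13.60 eV.
λ_min = 1240 / 13.60 = 91.2 nm.

91.2 nm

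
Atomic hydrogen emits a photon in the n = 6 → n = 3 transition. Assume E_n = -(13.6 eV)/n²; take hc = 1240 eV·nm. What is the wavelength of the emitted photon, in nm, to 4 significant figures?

ΔE = 13.60 × (1/3² − 1/6²) = 13.60 × 0.08333 = 1.133 eV.
λ = hc/ΔE = 1240 / 1.133 = 1094 nm.
This line belongs to the Paschen series.

1094 nm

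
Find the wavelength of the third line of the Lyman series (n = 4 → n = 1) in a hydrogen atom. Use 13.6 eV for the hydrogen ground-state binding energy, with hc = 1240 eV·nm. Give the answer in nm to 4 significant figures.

The Lyman series terminates on n_f = 1; the third line has n_i = 1+3 = 4.
ΔE = 13.60 × (1/1² − 1/4²) = 12.75 eV.
λ = 1240 / 12.75 = 97.25 nm.

97.25 nm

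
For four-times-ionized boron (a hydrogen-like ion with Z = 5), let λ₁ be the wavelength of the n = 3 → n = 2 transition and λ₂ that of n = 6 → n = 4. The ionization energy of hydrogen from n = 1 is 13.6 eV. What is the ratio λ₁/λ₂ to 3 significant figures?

λ ∝ 1/ΔE ∝ 1/(1/n_f² − 1/n_i²), and the Z² and hc factors cancel in the ratio.
λ₁/λ₂ = (1/4² − 1/6²)/(1/2² − 1/3²) = 0.03472/0.1389 = 0.250.

0.250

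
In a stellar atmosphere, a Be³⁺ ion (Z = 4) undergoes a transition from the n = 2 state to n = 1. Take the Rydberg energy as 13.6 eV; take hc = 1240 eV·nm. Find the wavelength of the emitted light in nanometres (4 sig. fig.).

7.598 nm

For Z = 4 the level energies scale as Z², so the effective Rydberg energy is 13.6 × 16 = 217.6 eV.
ΔE = 217.6 × (1/1² − 1/2²) = 217.6 × 0.7500 = 163.2 eV.
λ = hc/ΔE = 1240 / 163.2 = 7.598 nm.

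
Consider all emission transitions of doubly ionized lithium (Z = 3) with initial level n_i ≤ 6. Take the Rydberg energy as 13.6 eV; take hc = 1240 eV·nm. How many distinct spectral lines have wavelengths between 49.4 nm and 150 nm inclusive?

Enumerate all n_i → n_f pairs with 1 ≤ n_f < n_i ≤ 6 and compute λ = 1240 / [13.6·9·(1/n_f² − 1/n_i²)].
Lines falling in [49.4, 150] nm: 4→2 (54.03 nm), 3→2 (72.94 nm), 6→3 (121.6 nm), 5→3 (142.5 nm).

4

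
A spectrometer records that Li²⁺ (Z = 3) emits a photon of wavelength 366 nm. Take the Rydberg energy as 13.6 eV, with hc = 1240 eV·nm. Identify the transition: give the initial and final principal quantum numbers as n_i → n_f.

The photon energy is ΔE = hc/λ = 1240 / 366 = 3.388 eV.
With Z = 3, ΔE = 122.4 × (1/n_f² − 1/n_i²), so 1/n_f² − 1/n_i² = 0.02768.
Trying n_f = 5 gives 1/n_i² = 0.01232, i.e. n_i ≈ 9; this pair matches.

n_i = 9, n_f = 5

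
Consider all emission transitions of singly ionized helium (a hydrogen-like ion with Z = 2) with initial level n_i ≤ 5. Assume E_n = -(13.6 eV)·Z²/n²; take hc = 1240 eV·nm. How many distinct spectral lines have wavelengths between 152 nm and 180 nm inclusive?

Enumerate all n_i → n_f pairs with 1 ≤ n_f < n_i ≤ 5 and compute λ = 1240 / [13.6·4·(1/n_f² − 1/n_i²)].
Lines falling in [152, 180] nm: 3→2 (164.1 nm).

1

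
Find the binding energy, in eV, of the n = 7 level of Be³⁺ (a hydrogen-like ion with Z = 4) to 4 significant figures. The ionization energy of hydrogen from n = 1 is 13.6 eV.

E_n = −13.6 Z²/n² = −217.6/n² eV for Z = 4.
E_7 = −217.6/49 = −4.441 eV, so ionization (to E = 0) requires 4.441 eV.

4.441 eV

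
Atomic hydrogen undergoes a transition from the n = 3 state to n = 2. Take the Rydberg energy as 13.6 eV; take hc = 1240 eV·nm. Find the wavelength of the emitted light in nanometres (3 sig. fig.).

ΔE = 13.60 × (1/2² − 1/3²) = 13.60 × 0.1389 = 1.889 eV.
λ = hc/ΔE = 1240 / 1.889 = 656 nm.

656 nm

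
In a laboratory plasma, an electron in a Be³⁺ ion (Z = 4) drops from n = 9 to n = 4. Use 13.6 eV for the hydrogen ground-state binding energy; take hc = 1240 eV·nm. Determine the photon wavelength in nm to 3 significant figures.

For Z = 4 the level energies scale as Z², so the effective Rydberg energy is 13.6 × 16 = 217.6 eV.
ΔE = 217.6 × (1/4² − 1/9²) = 217.6 × 0.05015 = 10.91 eV.
λ = hc/ΔE = 1240 / 10.91 = 114 nm.

114 nm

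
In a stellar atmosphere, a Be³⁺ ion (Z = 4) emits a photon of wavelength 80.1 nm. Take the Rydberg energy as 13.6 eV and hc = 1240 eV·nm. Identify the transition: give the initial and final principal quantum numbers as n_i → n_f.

n_i = 5, n_f = 3

The photon energy is ΔE = hc/λ = 1240 / 80.1 = 15.48 eV.
With Z = 4, ΔE = 217.6 × (1/n_f² − 1/n_i²), so 1/n_f² − 1/n_i² = 0.07114.
Trying n_f = 3 gives 1/n_i² = 0.03997, i.e. n_i ≈ 5; this pair matches.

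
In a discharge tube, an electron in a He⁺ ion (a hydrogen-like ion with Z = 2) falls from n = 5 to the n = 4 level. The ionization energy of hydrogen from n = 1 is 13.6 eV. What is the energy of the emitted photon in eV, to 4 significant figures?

The Bohr energies scale as Z², so for Z = 2: E_n = −54.40/n² eV.
E_5 = −54.40/25 = −2.176 eV and E_4 = −54.40/16 = −3.400 eV.
The photon energy is |E_5 − E_4| = 1.224 eV.

1.224 eV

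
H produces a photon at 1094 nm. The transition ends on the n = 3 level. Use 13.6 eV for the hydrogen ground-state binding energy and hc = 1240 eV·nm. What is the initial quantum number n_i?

The photon energy is ΔE = hc/λ = 1240 / 1094 = 1.133 eV.
With Z = 1, ΔE = 13.60 × (1/n_f² − 1/n_i²), so 1/n_f² − 1/n_i² = 0.08334.
With n_f = 3: 1/n_i² = 1/9 − 0.08334 = 0.02777, so n_i ≈ 6.00.

n_i = 6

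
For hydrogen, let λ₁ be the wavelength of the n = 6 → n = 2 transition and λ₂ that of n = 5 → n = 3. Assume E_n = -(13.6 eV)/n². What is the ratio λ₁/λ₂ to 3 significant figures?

0.320

λ ∝ 1/ΔE ∝ 1/(1/n_f² − 1/n_i²), and the Z² and hc factors cancel in the ratio.
λ₁/λ₂ = (1/3² − 1/5²)/(1/2² − 1/6²) = 0.07111/0.2222 = 0.320.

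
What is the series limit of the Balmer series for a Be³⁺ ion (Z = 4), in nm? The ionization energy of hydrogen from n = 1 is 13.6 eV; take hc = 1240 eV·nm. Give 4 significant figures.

22.79 nm

The Balmer series has lower level n_f = 2; the series limit corresponds to n_i → ∞.
ΔE_max = 13.6 × 16 / 2² = 54.40 eV.
λ_min = 1240 / 54.40 = 22.79 nm.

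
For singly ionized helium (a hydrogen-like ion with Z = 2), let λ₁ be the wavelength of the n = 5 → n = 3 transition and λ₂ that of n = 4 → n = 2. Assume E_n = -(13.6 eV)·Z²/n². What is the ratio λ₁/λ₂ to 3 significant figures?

λ ∝ 1/ΔE ∝ 1/(1/n_f² − 1/n_i²), and the Z² and hc factors cancel in the ratio.
λ₁/λ₂ = (1/2² − 1/4²)/(1/3² − 1/5²) = 0.1875/0.07111 = 2.64.

2.64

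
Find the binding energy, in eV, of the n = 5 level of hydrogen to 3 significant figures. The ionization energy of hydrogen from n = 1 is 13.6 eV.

0.544 eV

E_5 = −13.60/25 = −0.544 eV, so ionization (to E = 0) requires 0.544 eV.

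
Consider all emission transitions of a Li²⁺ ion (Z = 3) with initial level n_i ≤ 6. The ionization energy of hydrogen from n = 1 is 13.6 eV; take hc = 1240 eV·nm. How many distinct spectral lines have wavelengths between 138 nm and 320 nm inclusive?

3

Enumerate all n_i → n_f pairs with 1 ≤ n_f < n_i ≤ 6 and compute λ = 1240 / [13.6·9·(1/n_f² − 1/n_i²)].
Lines falling in [138, 320] nm: 5→3 (142.5 nm), 4→3 (208.4 nm), 6→4 (291.8 nm).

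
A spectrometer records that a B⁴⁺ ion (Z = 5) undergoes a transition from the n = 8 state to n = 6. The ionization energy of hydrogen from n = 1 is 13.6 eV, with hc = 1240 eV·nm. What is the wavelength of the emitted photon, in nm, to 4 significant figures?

300.1 nm

For Z = 5 the level energies scale as Z², so the effective Rydberg energy is 13.6 × 25 = 340.0 eV.
ΔE = 340.0 × (1/6² − 1/8²) = 340.0 × 0.01215 = 4.132 eV.
λ = hc/ΔE = 1240 / 4.132 = 300.1 nm.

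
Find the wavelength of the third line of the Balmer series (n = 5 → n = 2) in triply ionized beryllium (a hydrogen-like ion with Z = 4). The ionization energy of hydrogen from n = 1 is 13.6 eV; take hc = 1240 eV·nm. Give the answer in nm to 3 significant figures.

The Balmer series terminates on n_f = 2; the third line has n_i = 2+3 = 5.
ΔE = 217.6 × (1/2² − 1/5²) = 45.70 eV.
λ = 1240 / 45.70 = 27.1 nm.

27.1 nm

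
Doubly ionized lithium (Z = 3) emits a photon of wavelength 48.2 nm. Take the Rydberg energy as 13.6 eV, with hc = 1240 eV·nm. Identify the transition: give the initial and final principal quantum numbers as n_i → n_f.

The photon energy is ΔE = hc/λ = 1240 / 48.2 = 25.73 eV.
With Z = 3, ΔE = 122.4 × (1/n_f² − 1/n_i²), so 1/n_f² − 1/n_i² = 0.2102.
Trying n_f = 2 gives 1/n_i² = 0.03982, i.e. n_i ≈ 5; this pair matches.

n_i = 5, n_f = 2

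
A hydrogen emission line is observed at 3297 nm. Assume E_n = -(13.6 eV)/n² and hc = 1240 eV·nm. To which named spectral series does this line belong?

Pfund

ΔE = 1240/3297 = 0.3761 eV.
This matches 13.6 × (1/5² − 1/9²), so n_f = 5: the Pfund series.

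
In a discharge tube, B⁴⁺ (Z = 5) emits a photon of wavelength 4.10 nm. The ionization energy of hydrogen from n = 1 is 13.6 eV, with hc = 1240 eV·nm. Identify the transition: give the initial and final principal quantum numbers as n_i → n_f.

n_i = 3, n_f = 1

The photon energy is ΔE = hc/λ = 1240 / 4.10 = 302.4 eV.
With Z = 5, ΔE = 340.0 × (1/n_f² − 1/n_i²), so 1/n_f² − 1/n_i² = 0.8895.
Trying n_f = 1 gives 1/n_i² = 0.1105, i.e. n_i ≈ 3; this pair matches.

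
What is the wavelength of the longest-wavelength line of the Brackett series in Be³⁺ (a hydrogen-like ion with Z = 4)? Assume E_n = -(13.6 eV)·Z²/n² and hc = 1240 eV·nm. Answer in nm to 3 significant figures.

The Brackett series terminates on n_f = 4; the first line has n_i = 4+1 = 5.
ΔE = 217.6 × (1/4² − 1/5²) = 4.896 eV.
λ = 1240 / 4.896 = 253 nm.

253 nm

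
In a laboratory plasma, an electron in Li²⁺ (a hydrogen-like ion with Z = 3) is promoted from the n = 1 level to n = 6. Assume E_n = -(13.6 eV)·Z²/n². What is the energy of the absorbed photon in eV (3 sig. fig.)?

119 eV

The Bohr energies scale as Z², so for Z = 3: E_n = −122.4/n² eV.
E_6 = −122.4/36 = −3.400 eV and E_1 = −122.4/1 = −122.4 eV.
The photon energy is |E_6 − E_1| = 119 eV.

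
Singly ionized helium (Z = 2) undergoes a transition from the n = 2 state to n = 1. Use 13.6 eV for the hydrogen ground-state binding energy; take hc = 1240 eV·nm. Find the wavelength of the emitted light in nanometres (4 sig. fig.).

For Z = 2 the level energies scale as Z², so the effective Rydberg energy is 13.6 × 4 = 54.40 eV.
ΔE = 54.40 × (1/1² − 1/2²) = 54.40 × 0.7500 = 40.80 eV.
λ = hc/ΔE = 1240 / 40.80 = 30.39 nm.

30.39 nm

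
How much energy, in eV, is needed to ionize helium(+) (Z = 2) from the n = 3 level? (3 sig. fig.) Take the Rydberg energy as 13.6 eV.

E_n = −13.6 Z²/n² = −54.40/n² eV for Z = 2.
E_3 = −54.40/9 = −6.04 eV, so ionization (to E = 0) requires 6.04 eV.

6.04 eV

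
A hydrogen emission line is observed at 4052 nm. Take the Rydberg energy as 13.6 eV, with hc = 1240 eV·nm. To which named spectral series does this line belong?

ΔE = 1240/4052 = 0.3060 eV.
This matches 13.6 × (1/4² − 1/5²), so n_f = 4: the Brackett series.

Brackett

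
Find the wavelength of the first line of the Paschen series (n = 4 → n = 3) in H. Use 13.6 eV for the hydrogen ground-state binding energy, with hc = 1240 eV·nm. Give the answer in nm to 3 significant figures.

The Paschen series terminates on n_f = 3; the first line has n_i = 3+1 = 4.
ΔE = 13.60 × (1/3² − 1/4²) = 0.6611 eV.
λ = 1240 / 0.6611 = 1880 nm.

1880 nm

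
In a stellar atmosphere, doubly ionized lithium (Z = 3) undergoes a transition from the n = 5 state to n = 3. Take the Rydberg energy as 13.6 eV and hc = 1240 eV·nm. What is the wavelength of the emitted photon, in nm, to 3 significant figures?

142 nm

For Z = 3 the level energies scale as Z², so the effective Rydberg energy is 13.6 × 9 = 122.4 eV.
ΔE = 122.4 × (1/3² − 1/5²) = 122.4 × 0.07111 = 8.704 eV.
λ = hc/ΔE = 1240 / 8.704 = 142 nm.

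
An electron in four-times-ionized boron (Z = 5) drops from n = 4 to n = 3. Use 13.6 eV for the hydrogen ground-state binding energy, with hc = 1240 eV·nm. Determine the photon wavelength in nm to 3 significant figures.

For Z = 5 the level energies scale as Z², so the effective Rydberg energy is 13.6 × 25 = 340.0 eV.
ΔE = 340.0 × (1/3² − 1/4²) = 340.0 × 0.04861 = 16.53 eV.
λ = hc/ΔE = 1240 / 16.53 = 75.0 nm.

75.0 nm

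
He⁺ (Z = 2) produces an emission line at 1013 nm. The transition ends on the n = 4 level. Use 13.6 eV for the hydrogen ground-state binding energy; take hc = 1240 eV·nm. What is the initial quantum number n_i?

n_i = 5

The photon energy is ΔE = hc/λ = 1240 / 1013 = 1.224 eV.
With Z = 2, ΔE = 54.40 × (1/n_f² − 1/n_i²), so 1/n_f² − 1/n_i² = 0.02250.
With n_f = 4: 1/n_i² = 1/16 − 0.02250 = 0.04000, so n_i ≈ 5.00.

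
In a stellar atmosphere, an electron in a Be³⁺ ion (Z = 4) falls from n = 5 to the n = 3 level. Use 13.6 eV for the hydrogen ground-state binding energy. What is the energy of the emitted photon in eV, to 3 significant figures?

15.5 eV

The Bohr energies scale as Z², so for Z = 4: E_n = −217.6/n² eV.
E_5 = −217.6/25 = −8.704 eV and E_3 = −217.6/9 = −24.18 eV.
The photon energy is |E_5 − E_3| = 15.5 eV.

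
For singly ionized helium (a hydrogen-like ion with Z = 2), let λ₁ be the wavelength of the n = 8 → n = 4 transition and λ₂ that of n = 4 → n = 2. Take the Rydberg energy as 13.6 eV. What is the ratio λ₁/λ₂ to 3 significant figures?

4.00

λ ∝ 1/ΔE ∝ 1/(1/n_f² − 1/n_i²), and the Z² and hc factors cancel in the ratio.
λ₁/λ₂ = (1/2² − 1/4²)/(1/4² − 1/8²) = 0.1875/0.04688 = 4.00.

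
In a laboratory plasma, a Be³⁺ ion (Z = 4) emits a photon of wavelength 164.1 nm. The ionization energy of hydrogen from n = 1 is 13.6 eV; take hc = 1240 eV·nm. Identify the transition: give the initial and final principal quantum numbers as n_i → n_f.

n_i = 6, n_f = 4

The photon energy is ΔE = hc/λ = 1240 / 164.1 = 7.556 eV.
With Z = 4, ΔE = 217.6 × (1/n_f² − 1/n_i²), so 1/n_f² − 1/n_i² = 0.03473.
Trying n_f = 4 gives 1/n_i² = 0.02777, i.e. n_i ≈ 6; this pair matches.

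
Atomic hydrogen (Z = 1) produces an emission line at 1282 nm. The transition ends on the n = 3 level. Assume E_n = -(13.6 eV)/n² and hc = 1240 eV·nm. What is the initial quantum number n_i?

The photon energy is ΔE = hc/λ = 1240 / 1282 = 0.9672 eV.
With Z = 1, ΔE = 13.60 × (1/n_f² − 1/n_i²), so 1/n_f² − 1/n_i² = 0.07112.
With n_f = 3: 1/n_i² = 1/9 − 0.07112 = 0.03999, so n_i ≈ 5.00.

n_i = 5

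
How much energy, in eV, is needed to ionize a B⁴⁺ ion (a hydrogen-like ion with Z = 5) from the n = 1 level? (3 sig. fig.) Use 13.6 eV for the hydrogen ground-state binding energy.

E_n = −13.6 Z²/n² = −340.0/n² eV for Z = 5.
E_1 = −340.0/1 = −340 eV, so ionization (to E = 0) requires 340 eV.

340 eV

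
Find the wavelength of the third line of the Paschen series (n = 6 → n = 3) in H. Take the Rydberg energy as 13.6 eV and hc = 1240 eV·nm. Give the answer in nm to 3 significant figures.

1090 nm

The Paschen series terminates on n_f = 3; the third line has n_i = 3+3 = 6.
ΔE = 13.60 × (1/3² − 1/6²) = 1.133 eV.
λ = 1240 / 1.133 = 1090 nm.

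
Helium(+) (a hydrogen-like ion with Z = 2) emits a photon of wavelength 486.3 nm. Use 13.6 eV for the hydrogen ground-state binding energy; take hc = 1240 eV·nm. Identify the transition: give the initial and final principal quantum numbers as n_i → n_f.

n_i = 8, n_f = 4

The photon energy is ΔE = hc/λ = 1240 / 486.3 = 2.550 eV.
With Z = 2, ΔE = 54.40 × (1/n_f² − 1/n_i²), so 1/n_f² − 1/n_i² = 0.04687.
Trying n_f = 4 gives 1/n_i² = 0.01563, i.e. n_i ≈ 8; this pair matches.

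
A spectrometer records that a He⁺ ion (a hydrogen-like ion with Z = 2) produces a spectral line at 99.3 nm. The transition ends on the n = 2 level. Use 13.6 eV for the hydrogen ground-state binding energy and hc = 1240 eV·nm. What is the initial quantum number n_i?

n_i = 7

The photon energy is ΔE = hc/λ = 1240 / 99.3 = 12.49 eV.
With Z = 2, ΔE = 54.40 × (1/n_f² − 1/n_i²), so 1/n_f² − 1/n_i² = 0.2295.
With n_f = 2: 1/n_i² = 1/4 − 0.2295 = 0.02045, so n_i ≈ 6.99.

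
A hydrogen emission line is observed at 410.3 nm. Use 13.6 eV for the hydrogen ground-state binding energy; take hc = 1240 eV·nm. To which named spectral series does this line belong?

ΔE = 1240/410.3 = 3.022 eV.
This matches 13.6 × (1/2² − 1/6²), so n_f = 2: the Balmer series.

Balmer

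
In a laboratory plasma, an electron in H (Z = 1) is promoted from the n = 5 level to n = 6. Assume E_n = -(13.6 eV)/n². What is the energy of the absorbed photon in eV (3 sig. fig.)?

E_6 = −13.60/36 = −0.3778 eV and E_5 = −13.60/25 = −0.5440 eV.
The photon energy is |E_6 − E_5| = 0.166 eV.

0.166 eV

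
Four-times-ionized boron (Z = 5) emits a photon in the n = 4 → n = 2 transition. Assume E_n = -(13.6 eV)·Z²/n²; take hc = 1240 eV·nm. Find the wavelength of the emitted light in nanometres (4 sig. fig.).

19.45 nm

For Z = 5 the level energies scale as Z², so the effective Rydberg energy is 13.6 × 25 = 340.0 eV.
ΔE = 340.0 × (1/2² − 1/4²) = 340.0 × 0.1875 = 63.75 eV.
λ = hc/ΔE = 1240 / 63.75 = 19.45 nm.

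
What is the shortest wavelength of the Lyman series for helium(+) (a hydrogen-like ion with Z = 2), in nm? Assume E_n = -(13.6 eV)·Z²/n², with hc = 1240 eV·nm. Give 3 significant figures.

The Lyman series has lower level n_f = 1; the series limit corresponds to n_i → ∞.
ΔE_max = 13.6 × 4 / 1² = 54.40 eV.
λ_min = 1240 / 54.40 = 22.8 nm.

22.8 nm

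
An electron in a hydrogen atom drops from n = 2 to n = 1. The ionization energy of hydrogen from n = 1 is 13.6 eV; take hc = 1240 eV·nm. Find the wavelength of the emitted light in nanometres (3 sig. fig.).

122 nm

ΔE = 13.60 × (1/1² − 1/2²) = 13.60 × 0.7500 = 10.20 eV.
λ = hc/ΔE = 1240 / 10.20 = 122 nm.
This line belongs to the Lyman series.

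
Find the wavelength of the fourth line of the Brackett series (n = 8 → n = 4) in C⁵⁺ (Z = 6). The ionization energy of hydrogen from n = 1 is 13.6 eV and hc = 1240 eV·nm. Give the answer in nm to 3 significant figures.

The Brackett series terminates on n_f = 4; the fourth line has n_i = 4+4 = 8.
ΔE = 489.6 × (1/4² − 1/8²) = 22.95 eV.
λ = 1240 / 22.95 = 54.0 nm.

54.0 nm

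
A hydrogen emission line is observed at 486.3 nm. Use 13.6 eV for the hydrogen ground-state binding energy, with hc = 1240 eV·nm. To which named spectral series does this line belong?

Balmer

ΔE = 1240/486.3 = 2.550 eV.
This matches 13.6 × (1/2² − 1/4²), so n_f = 2: the Balmer series.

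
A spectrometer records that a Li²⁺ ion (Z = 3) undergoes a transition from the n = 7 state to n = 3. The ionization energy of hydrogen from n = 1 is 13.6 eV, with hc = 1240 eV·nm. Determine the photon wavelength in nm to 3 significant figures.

For Z = 3 the level energies scale as Z², so the effective Rydberg energy is 13.6 × 9 = 122.4 eV.
ΔE = 122.4 × (1/3² − 1/7²) = 122.4 × 0.09070 = 11.10 eV.
λ = hc/ΔE = 1240 / 11.10 = 112 nm.

112 nm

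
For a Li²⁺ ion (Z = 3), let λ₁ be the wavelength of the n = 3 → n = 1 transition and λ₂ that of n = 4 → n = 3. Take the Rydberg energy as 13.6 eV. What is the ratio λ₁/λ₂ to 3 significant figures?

0.0547

λ ∝ 1/ΔE ∝ 1/(1/n_f² − 1/n_i²), and the Z² and hc factors cancel in the ratio.
λ₁/λ₂ = (1/3² − 1/4²)/(1/1² − 1/3²) = 0.04861/0.8889 = 0.0547.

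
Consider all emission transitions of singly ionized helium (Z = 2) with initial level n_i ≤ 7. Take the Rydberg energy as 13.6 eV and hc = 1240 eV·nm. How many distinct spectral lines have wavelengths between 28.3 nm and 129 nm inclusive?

Enumerate all n_i → n_f pairs with 1 ≤ n_f < n_i ≤ 7 and compute λ = 1240 / [13.6·4·(1/n_f² − 1/n_i²)].
Lines falling in [28.3, 129] nm: 2→1 (30.39 nm), 7→2 (99.28 nm), 6→2 (102.6 nm), 5→2 (108.5 nm), 4→2 (121.6 nm).

5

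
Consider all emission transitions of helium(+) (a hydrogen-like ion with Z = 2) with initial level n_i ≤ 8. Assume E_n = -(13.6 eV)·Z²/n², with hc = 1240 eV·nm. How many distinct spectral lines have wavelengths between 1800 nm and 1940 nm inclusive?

2

Enumerate all n_i → n_f pairs with 1 ≤ n_f < n_i ≤ 8 and compute λ = 1240 / [13.6·4·(1/n_f² − 1/n_i²)].
Lines falling in [1800, 1940] nm: 6→5 (1865 nm), 8→6 (1876 nm).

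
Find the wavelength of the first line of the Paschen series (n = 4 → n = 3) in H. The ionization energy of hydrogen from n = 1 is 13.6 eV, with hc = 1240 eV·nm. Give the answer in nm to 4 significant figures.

1876 nm

The Paschen series terminates on n_f = 3; the first line has n_i = 3+1 = 4.
ΔE = 13.60 × (1/3² − 1/4²) = 0.6611 eV.
λ = 1240 / 0.6611 = 1876 nm.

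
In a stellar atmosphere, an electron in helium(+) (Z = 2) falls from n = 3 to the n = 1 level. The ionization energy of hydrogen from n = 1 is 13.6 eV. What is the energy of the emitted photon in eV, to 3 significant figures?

The Bohr energies scale as Z², so for Z = 2: E_n = −54.40/n² eV.
E_3 = −54.40/9 = −6.044 eV and E_1 = −54.40/1 = −54.40 eV.
The photon energy is |E_3 − E_1| = 48.4 eV.

48.4 eV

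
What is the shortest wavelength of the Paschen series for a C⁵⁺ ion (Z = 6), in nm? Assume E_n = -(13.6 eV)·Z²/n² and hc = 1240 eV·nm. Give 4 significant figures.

22.79 nm

The Paschen series has lower level n_f = 3; the series limit corresponds to n_i → ∞.
ΔE_max = 13.6 × 36 / 3² = 54.40 eV.
λ_min = 1240 / 54.40 = 22.79 nm.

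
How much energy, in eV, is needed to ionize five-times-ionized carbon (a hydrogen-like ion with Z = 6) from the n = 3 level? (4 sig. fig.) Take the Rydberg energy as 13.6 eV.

E_n = −13.6 Z²/n² = −489.6/n² eV for Z = 6.
E_3 = −489.6/9 = −54.40 eV, so ionization (to E = 0) requires 54.40 eV.

54.40 eV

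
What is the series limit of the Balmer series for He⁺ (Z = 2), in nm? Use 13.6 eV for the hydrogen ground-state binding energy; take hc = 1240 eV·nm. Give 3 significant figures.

The Balmer series has lower level n_f = 2; the series limit corresponds to n_i → ∞.
ΔE_max = 13.6 × 4 / 2² = 13.60 eV.
λ_min = 1240 / 13.60 = 91.2 nm.

91.2 nm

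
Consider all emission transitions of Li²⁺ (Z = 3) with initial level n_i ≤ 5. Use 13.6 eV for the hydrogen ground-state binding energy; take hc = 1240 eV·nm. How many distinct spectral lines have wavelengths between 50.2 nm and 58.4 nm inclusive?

1

Enumerate all n_i → n_f pairs with 1 ≤ n_f < n_i ≤ 5 and compute λ = 1240 / [13.6·9·(1/n_f² − 1/n_i²)].
Lines falling in [50.2, 58.4] nm: 4→2 (54.03 nm).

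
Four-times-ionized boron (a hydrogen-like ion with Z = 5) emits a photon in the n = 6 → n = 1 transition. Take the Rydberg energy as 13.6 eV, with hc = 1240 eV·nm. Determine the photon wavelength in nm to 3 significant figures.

3.75 nm

For Z = 5 the level energies scale as Z², so the effective Rydberg energy is 13.6 × 25 = 340.0 eV.
ΔE = 340.0 × (1/1² − 1/6²) = 340.0 × 0.9722 = 330.6 eV.
λ = hc/ΔE = 1240 / 330.6 = 3.75 nm.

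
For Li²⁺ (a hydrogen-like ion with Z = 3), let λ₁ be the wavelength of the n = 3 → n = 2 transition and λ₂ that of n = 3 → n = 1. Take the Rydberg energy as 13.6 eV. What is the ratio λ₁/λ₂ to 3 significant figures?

λ ∝ 1/ΔE ∝ 1/(1/n_f² − 1/n_i²), and the Z² and hc factors cancel in the ratio.
λ₁/λ₂ = (1/1² − 1/3²)/(1/2² − 1/3²) = 0.8889/0.1389 = 6.40.

6.40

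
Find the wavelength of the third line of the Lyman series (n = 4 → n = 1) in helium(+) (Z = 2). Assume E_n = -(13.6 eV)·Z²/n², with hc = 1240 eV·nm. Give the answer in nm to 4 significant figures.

24.31 nm

The Lyman series terminates on n_f = 1; the third line has n_i = 1+3 = 4.
ΔE = 54.40 × (1/1² − 1/4²) = 51.00 eV.
λ = 1240 / 51.00 = 24.31 nm.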